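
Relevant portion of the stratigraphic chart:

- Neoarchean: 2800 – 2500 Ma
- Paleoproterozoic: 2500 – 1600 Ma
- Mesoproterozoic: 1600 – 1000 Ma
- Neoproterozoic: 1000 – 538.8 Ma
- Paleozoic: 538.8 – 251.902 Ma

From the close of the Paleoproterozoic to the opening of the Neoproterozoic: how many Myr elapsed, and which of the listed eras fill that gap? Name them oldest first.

The Paleoproterozoic closes at 1600 Ma and the Neoproterozoic opens at 1000 Ma, so the interval is 1600 − 1000 = 600 Myr.
An era fits inside if it starts at or after 1600 Ma and ends at or before 1000 Ma; oldest first that gives Mesoproterozoic.

600 million years; Mesoproterozoic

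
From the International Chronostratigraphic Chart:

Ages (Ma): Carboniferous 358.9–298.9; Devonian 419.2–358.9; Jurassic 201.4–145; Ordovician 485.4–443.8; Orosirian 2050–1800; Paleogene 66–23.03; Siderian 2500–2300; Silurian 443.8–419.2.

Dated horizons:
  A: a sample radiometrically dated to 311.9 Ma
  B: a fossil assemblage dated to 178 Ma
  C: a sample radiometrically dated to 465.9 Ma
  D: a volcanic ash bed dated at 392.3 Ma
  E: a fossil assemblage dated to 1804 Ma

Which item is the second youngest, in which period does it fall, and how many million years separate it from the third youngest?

Sorted youngest-first by Ma: B (178), A (311.9), D (392.3), C (465.9), E (1804).
The second youngest is A at 311.9 Ma, which lies in 358.9–298.9 Ma: the Carboniferous.
The third youngest is D at 392.3 Ma; separation = |311.9 − 392.3| = 80.4 Myr.

A, in the Carboniferous; 80.4 million years to D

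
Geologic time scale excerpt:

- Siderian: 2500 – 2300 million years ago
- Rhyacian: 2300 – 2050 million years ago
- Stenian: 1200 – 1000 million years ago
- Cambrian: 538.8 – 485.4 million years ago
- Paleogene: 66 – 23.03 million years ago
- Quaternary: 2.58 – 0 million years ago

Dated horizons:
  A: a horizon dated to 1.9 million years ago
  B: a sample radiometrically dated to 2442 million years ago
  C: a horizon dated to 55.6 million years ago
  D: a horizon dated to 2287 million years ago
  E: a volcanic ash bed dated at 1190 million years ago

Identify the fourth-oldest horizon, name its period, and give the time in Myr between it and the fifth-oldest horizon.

C, in the Paleogene; 53.7 million years to A

Larger Ma means older, so oldest first: B 2442 > D 2287 > E 1190 > C 55.6 > A 1.9.
Counting 4 along gives C (55.6 Ma); the excerpt puts that inside the Paleogene, 66–23.03 Ma.
Next in line is A (1.9 Ma), and 55.6 − 1.9 = 53.7 Myr.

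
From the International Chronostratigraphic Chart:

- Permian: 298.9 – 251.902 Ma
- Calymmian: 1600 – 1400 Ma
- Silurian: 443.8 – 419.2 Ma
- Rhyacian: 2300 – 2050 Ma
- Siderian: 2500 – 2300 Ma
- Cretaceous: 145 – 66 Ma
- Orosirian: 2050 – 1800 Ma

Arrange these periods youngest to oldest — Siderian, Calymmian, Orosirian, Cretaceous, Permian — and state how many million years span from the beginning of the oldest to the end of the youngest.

Cretaceous → Permian → Calymmian → Orosirian → Siderian; total span 2434 Myr

Start ages (Ma): Siderian 2500, Orosirian 2050, Calymmian 1600, Permian 298.9, Cretaceous 145.
Ordered youngest to oldest: Cretaceous, Permian, Calymmian, Orosirian, Siderian.
Span = 2500 − 66 = 2434 Myr.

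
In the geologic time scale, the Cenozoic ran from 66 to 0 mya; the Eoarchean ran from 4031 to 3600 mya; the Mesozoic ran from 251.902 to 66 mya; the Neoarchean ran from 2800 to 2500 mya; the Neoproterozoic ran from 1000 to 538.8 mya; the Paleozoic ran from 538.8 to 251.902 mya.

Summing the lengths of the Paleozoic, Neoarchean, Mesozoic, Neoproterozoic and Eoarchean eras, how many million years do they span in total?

1665 million years

Each duration: Paleozoic = 286.898; Neoarchean = 300; Mesozoic = 185.902; Neoproterozoic = 461.2; Eoarchean = 431.
Sum: 286.898 + 300 + 185.902 + 461.2 + 431 = 1665 Myr.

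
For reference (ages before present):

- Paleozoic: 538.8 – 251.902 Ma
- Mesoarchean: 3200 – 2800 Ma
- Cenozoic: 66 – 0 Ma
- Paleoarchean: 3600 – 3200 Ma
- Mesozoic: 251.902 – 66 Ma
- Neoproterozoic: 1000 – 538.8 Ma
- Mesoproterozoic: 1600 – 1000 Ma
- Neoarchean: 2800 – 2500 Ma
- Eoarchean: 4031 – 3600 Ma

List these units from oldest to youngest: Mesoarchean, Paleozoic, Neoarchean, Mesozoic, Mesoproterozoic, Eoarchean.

Eoarchean → Mesoarchean → Neoarchean → Mesoproterozoic → Paleozoic → Mesozoic

The oldest of these is Eoarchean (starts 4031 Ma) and the youngest is Mesozoic (ends 66 Ma).
In between, by decreasing start age: Mesoarchean (3200), Neoarchean (2800), Mesoproterozoic (1600), Paleozoic (538.8).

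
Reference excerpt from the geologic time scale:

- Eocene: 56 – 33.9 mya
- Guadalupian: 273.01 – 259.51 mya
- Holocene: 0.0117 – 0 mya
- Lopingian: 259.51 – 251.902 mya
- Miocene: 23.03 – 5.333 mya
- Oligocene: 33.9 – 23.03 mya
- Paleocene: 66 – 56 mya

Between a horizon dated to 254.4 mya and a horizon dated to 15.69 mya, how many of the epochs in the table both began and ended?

The older date is 254.4 Ma and the younger is 15.69 Ma.
Epochs with start < 254.4 and end > 15.69 Ma: Paleocene (66–56), Eocene (56–33.9), Oligocene (33.9–23.03).
That is 3 complete epochs.

3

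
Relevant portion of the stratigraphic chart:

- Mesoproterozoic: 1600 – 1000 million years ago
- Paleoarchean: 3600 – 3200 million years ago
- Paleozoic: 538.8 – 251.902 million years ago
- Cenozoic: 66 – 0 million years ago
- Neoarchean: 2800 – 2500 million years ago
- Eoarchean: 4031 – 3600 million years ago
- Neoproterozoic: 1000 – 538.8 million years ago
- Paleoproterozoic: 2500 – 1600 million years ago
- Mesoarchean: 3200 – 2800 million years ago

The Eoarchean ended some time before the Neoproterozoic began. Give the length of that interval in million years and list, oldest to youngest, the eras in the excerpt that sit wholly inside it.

End of Eoarchean = 3600 Ma; start of Neoproterozoic = 1000 Ma.
Gap = 3600 − 1000 = 2600 Myr.
Eras wholly inside 3600–1000 Ma: Paleoarchean (3600–3200), Mesoarchean (3200–2800), Neoarchean (2800–2500), Paleoproterozoic (2500–1600), Mesoproterozoic (1600–1000).

2600 million years; Paleoarchean, Mesoarchean, Neoarchean, Paleoproterozoic, Mesoproterozoic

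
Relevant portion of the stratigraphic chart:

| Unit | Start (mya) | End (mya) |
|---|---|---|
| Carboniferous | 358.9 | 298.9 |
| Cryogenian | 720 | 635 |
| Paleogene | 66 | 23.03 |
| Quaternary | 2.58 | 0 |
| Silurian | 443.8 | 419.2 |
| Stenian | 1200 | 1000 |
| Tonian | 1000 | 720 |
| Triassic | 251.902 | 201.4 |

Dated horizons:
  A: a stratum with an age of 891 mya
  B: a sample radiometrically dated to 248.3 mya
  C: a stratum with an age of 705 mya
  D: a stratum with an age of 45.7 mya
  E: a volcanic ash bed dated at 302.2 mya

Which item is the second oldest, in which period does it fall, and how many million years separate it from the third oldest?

Sorted oldest-first by Ma: A (891), C (705), E (302.2), B (248.3), D (45.7).
The second oldest is C at 705 Ma, which lies in 720–635 Ma: the Cryogenian.
The third oldest is E at 302.2 Ma; separation = |705 − 302.2| = 402.8 Myr.

C, in the Cryogenian; 402.8 million years to E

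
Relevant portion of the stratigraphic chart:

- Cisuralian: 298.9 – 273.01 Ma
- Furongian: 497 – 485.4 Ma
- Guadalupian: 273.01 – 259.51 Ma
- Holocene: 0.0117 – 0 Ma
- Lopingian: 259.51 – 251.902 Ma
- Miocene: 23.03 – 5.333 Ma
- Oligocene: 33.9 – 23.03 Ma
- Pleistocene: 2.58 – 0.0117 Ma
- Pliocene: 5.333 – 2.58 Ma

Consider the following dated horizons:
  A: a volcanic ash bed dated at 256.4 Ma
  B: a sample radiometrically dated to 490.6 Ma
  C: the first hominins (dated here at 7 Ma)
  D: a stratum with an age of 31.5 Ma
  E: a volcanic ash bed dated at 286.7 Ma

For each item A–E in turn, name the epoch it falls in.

A — Lopingian; B — Furongian; C — Miocene; D — Oligocene; E — Cisuralian

A: 256.4 Ma lies in 259.51–251.902 Ma, so Lopingian.
B: 490.6 Ma lies in 497–485.4 Ma, so Furongian.
C: 7 Ma lies in 23.03–5.333 Ma, so Miocene.
D: 31.5 Ma lies in 33.9–23.03 Ma, so Oligocene.
E: 286.7 Ma lies in 298.9–273.01 Ma, so Cisuralian.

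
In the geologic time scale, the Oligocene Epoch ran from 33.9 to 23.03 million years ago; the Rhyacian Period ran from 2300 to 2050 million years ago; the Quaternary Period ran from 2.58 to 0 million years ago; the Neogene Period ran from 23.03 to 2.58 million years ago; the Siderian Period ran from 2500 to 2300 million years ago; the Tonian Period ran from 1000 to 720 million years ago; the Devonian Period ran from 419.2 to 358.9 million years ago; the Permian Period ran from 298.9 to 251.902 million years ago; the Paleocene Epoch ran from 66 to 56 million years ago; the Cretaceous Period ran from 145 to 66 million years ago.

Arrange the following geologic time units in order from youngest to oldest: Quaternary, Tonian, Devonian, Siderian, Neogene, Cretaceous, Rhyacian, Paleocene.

The oldest of these is Siderian (starts 2500 Ma) and the youngest is Quaternary (ends 0 Ma).
In between, by decreasing start age: Rhyacian (2300), Tonian (1000), Devonian (419.2), Cretaceous (145), Paleocene (66), Neogene (23.03).
Listing youngest first means reversing that sequence.

Quaternary → Neogene → Paleocene → Cretaceous → Devonian → Tonian → Rhyacian → Siderian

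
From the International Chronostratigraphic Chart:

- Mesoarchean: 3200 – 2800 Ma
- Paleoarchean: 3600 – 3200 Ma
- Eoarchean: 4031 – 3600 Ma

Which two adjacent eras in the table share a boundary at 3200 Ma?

Paleoarchean and Mesoarchean

The Paleoarchean ends at 3200 Ma and the Mesoarchean begins at 3200 Ma, so they share that boundary.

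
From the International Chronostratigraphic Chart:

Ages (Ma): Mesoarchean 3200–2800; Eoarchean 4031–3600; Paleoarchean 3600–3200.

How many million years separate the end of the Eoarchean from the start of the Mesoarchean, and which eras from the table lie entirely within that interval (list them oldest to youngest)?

The Eoarchean closes at 3600 Ma and the Mesoarchean opens at 3200 Ma, so the interval is 3600 − 3200 = 400 Myr.
An era fits inside if it starts at or after 3600 Ma and ends at or before 3200 Ma; oldest first that gives Paleoarchean.

400 million years; Paleoarchean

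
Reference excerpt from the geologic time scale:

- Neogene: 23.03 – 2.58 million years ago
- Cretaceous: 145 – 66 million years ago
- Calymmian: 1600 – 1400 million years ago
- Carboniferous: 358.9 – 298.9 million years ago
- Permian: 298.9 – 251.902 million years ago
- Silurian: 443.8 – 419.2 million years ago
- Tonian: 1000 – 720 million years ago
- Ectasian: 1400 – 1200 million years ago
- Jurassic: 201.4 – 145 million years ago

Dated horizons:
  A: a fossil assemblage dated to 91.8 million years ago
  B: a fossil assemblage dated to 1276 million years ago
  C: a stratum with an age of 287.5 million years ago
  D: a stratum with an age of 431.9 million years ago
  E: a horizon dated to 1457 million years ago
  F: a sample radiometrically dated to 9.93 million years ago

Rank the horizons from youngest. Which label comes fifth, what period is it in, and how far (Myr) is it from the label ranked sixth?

B, in the Ectasian; 181 million years to E

Sorted youngest-first by Ma: F (9.93), A (91.8), C (287.5), D (431.9), B (1276), E (1457).
The fifth youngest is B at 1276 Ma, which lies in 1400–1200 Ma: the Ectasian.
The sixth youngest is E at 1457 Ma; separation = |1276 − 1457| = 181 Myr.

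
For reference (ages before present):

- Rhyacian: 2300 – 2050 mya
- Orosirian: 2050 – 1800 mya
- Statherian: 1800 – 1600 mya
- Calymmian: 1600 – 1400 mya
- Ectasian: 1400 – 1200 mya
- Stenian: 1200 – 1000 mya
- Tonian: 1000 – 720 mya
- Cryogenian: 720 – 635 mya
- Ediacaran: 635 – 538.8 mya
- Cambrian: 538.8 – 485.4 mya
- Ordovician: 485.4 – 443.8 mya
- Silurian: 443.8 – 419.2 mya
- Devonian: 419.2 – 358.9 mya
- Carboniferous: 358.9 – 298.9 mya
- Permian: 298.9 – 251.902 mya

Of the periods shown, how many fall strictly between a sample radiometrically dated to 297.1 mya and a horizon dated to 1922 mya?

The older date is 1922 Ma and the younger is 297.1 Ma.
Periods with start < 1922 and end > 297.1 Ma: Statherian (1800–1600), Calymmian (1600–1400), Ectasian (1400–1200), Stenian (1200–1000), Tonian (1000–720), Cryogenian (720–635), Ediacaran (635–538.8), Cambrian (538.8–485.4), Ordovician (485.4–443.8), Silurian (443.8–419.2), Devonian (419.2–358.9), Carboniferous (358.9–298.9).
That is 12 complete periods.

12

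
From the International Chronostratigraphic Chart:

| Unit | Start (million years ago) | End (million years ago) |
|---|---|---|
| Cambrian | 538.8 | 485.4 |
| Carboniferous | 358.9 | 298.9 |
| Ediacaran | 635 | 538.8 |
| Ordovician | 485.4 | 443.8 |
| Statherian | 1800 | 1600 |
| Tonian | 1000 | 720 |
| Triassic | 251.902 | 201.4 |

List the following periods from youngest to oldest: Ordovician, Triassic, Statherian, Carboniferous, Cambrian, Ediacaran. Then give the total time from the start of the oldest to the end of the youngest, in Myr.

Triassic, Carboniferous, Ordovician, Cambrian, Ediacaran, Statherian; total span 1598.6 Myr

Start ages (Ma): Statherian 1800, Ediacaran 635, Cambrian 538.8, Ordovician 485.4, Carboniferous 358.9, Triassic 251.902.
Ordered youngest to oldest: Triassic, Carboniferous, Ordovician, Cambrian, Ediacaran, Statherian.
Span = 1800 − 201.4 = 1598.6 Myr.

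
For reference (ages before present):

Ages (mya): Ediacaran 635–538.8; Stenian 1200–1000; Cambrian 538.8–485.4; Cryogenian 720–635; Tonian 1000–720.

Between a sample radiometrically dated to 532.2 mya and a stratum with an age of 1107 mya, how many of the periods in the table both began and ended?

The older date is 1107 Ma and the younger is 532.2 Ma.
Periods with start < 1107 and end > 532.2 Ma: Tonian (1000–720), Cryogenian (720–635), Ediacaran (635–538.8).
That is 3 complete periods.

3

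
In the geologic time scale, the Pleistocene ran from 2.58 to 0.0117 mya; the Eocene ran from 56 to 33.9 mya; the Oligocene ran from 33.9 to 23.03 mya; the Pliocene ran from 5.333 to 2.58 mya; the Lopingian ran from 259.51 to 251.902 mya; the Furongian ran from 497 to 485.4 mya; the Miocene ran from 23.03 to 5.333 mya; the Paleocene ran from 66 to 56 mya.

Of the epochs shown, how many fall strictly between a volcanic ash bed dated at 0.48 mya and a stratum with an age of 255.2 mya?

The older date is 255.2 Ma and the younger is 0.48 Ma.
Epochs with start < 255.2 and end > 0.48 Ma: Paleocene (66–56), Eocene (56–33.9), Oligocene (33.9–23.03), Miocene (23.03–5.333), Pliocene (5.333–2.58).
That is 5 complete epochs.

5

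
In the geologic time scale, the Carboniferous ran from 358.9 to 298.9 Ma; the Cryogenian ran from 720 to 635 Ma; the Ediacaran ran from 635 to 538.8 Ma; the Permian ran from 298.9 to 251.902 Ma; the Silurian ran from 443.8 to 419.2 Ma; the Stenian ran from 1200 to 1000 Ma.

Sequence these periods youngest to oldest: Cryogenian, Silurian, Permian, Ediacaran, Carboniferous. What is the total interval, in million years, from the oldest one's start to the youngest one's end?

Permian → Carboniferous → Silurian → Ediacaran → Cryogenian; total span 468.098 Myr

From the excerpt: Cryogenian 720–635; Silurian 443.8–419.2; Permian 298.9–251.902; Ediacaran 635–538.8; Carboniferous 358.9–298.9 (Ma).
Larger Ma is earlier, so the oldest is Cryogenian and the youngest is Permian; youngest to oldest: Permian, Carboniferous, Silurian, Ediacaran, Cryogenian.
Oldest start 720 minus youngest end 251.902 gives 468.098 Myr overall.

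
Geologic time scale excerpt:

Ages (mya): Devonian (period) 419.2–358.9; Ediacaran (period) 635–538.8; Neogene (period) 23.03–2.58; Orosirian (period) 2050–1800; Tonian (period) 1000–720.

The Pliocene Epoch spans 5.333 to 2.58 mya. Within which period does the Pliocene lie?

The Pliocene (5.333–2.58 Ma) lies entirely within 23.03–2.58 Ma, the Neogene Period.

Neogene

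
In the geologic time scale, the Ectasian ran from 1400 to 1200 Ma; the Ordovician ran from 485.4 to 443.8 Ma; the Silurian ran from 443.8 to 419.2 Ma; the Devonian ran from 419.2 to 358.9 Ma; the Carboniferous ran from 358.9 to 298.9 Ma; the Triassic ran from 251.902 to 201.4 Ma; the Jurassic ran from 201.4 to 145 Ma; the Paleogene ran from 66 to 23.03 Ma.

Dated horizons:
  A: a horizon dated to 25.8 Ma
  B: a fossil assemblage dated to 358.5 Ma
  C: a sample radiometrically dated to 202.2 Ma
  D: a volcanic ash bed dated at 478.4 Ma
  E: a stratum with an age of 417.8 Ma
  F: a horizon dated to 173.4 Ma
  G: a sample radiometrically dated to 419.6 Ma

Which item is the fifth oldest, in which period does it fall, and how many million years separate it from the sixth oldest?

C, in the Triassic; 28.8 million years to F

Sorted oldest-first by Ma: D (478.4), G (419.6), E (417.8), B (358.5), C (202.2), F (173.4), A (25.8).
The fifth oldest is C at 202.2 Ma, which lies in 251.902–201.4 Ma: the Triassic.
The sixth oldest is F at 173.4 Ma; separation = |202.2 − 173.4| = 28.8 Myr.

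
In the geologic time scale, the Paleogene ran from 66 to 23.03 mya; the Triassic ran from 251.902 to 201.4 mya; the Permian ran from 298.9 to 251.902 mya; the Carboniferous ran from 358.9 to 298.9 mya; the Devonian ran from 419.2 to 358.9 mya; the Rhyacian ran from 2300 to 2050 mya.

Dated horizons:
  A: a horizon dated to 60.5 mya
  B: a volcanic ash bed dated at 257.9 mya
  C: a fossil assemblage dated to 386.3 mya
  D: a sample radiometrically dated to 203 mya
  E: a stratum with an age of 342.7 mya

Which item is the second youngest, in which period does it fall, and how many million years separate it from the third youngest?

Sorted youngest-first by Ma: A (60.5), D (203), B (257.9), E (342.7), C (386.3).
The second youngest is D at 203 Ma, which lies in 251.902–201.4 Ma: the Triassic.
The third youngest is B at 257.9 Ma; separation = |203 − 257.9| = 54.9 Myr.

D, in the Triassic; 54.9 million years to B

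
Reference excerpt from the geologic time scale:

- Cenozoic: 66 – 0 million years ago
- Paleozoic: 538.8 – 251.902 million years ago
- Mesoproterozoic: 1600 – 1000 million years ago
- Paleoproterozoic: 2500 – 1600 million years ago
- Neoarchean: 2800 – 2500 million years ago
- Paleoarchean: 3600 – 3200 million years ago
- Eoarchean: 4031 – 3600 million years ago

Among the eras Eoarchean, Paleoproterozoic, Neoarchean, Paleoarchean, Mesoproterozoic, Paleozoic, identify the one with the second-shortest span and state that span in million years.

Neoarchean, 300 million years

Start − end for each: Eoarchean 4031 − 3600 = 431; Paleoproterozoic 2500 − 1600 = 900; Neoarchean 2800 − 2500 = 300; Paleoarchean 3600 − 3200 = 400; Mesoproterozoic 1600 − 1000 = 600; Paleozoic 538.8 − 251.902 = 286.898.
Ranking these from shortest: Paleozoic < Neoarchean < Paleoarchean < Eoarchean < Mesoproterozoic < Paleoproterozoic.
Position 2 in that ranking is Neoarchean, which lasted 300 Myr.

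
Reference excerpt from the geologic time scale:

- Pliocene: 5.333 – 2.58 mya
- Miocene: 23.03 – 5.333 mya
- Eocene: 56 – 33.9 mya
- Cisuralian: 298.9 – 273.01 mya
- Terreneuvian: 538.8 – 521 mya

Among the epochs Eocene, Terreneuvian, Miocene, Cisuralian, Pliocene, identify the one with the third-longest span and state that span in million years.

Terreneuvian, 17.8 million years

Durations: Eocene 22.1; Terreneuvian 17.8; Miocene 17.697; Cisuralian 25.89; Pliocene 2.753 Myr.
Sorted longest-first: Cisuralian (25.89), Eocene (22.1), Terreneuvian (17.8), Miocene (17.697), Pliocene (2.753).
The third longest is Terreneuvian at 17.8 Myr.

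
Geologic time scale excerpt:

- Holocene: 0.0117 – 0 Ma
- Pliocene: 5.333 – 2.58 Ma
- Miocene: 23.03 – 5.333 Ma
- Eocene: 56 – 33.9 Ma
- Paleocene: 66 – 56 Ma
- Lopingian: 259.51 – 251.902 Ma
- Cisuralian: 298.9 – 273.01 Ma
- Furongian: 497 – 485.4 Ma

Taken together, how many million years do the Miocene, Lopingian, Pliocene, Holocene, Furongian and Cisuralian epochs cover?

65.5597 million years

Each duration: Miocene = 17.697; Lopingian = 7.608; Pliocene = 2.753; Holocene = 0.0117; Furongian = 11.6; Cisuralian = 25.89.
Sum: 17.697 + 7.608 + 2.753 + 0.0117 + 11.6 + 25.89 = 65.5597 Myr.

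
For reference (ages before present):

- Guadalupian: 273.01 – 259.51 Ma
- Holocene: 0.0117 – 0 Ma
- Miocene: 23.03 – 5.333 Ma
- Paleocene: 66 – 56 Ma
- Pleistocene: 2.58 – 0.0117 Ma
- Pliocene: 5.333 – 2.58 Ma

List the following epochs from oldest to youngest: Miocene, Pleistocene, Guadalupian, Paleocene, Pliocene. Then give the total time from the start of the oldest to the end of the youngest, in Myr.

From the excerpt: Miocene 23.03–5.333; Pleistocene 2.58–0.0117; Guadalupian 273.01–259.51; Paleocene 66–56; Pliocene 5.333–2.58 (Ma).
Larger Ma is earlier, so the oldest is Guadalupian and the youngest is Pleistocene; oldest to youngest: Guadalupian, Paleocene, Miocene, Pliocene, Pleistocene.
Oldest start 273.01 minus youngest end 0.0117 gives 272.9983 Myr overall.

Guadalupian, Paleocene, Miocene, Pliocene, Pleistocene; total span 272.9983 Myr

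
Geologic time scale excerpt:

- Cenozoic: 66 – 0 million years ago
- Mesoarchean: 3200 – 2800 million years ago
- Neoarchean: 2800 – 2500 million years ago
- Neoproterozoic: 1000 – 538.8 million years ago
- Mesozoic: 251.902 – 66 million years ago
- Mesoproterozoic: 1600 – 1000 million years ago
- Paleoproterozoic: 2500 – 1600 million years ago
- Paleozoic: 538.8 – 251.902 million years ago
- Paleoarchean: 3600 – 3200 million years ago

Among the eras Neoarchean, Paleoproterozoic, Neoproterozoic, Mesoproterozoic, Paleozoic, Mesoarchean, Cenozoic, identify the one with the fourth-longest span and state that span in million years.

Durations: Neoarchean 300; Paleoproterozoic 900; Neoproterozoic 461.2; Mesoproterozoic 600; Paleozoic 286.898; Mesoarchean 400; Cenozoic 66 Myr.
Sorted longest-first: Paleoproterozoic (900), Mesoproterozoic (600), Neoproterozoic (461.2), Mesoarchean (400), Neoarchean (300), Paleozoic (286.898), Cenozoic (66).
The fourth longest is Mesoarchean at 400 Myr.

Mesoarchean, 400 million years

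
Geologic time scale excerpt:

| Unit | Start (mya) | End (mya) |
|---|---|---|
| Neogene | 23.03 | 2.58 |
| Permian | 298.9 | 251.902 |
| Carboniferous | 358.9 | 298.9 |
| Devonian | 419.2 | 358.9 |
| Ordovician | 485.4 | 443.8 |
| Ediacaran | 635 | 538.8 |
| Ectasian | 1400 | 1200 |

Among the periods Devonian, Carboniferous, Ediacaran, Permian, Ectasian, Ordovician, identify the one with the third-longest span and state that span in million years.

Devonian, 60.3 million years

Durations: Devonian 60.3; Carboniferous 60; Ediacaran 96.2; Permian 46.998; Ectasian 200; Ordovician 41.6 Myr.
Sorted longest-first: Ectasian (200), Ediacaran (96.2), Devonian (60.3), Carboniferous (60), Permian (46.998), Ordovician (41.6).
The third longest is Devonian at 60.3 Myr.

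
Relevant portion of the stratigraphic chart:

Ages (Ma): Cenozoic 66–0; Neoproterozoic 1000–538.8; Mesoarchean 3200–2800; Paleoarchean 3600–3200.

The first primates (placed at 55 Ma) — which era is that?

55 Ma lies between 66 and 0 Ma, so it falls in the Cenozoic.

Cenozoic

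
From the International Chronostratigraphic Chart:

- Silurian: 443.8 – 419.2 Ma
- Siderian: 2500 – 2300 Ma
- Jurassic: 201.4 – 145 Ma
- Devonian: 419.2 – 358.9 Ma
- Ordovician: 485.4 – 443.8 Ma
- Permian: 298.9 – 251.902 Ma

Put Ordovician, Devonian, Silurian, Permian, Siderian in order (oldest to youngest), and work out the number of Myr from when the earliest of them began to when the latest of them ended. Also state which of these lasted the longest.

Siderian → Ordovician → Silurian → Devonian → Permian; total span 2248.098 Myr; longest is Siderian

From the excerpt: Ordovician 485.4–443.8; Devonian 419.2–358.9; Silurian 443.8–419.2; Permian 298.9–251.902; Siderian 2500–2300 (Ma).
Larger Ma is earlier, so the oldest is Siderian and the youngest is Permian; oldest to youngest: Siderian, Ordovician, Silurian, Devonian, Permian.
Oldest start 2500 minus youngest end 251.902 gives 2248.098 Myr overall.
Individual lengths (start − end): Silurian 24.6; Devonian 60.3; Permian 46.998; Ordovician 41.6; Siderian 200. The largest is Siderian at 200 Myr.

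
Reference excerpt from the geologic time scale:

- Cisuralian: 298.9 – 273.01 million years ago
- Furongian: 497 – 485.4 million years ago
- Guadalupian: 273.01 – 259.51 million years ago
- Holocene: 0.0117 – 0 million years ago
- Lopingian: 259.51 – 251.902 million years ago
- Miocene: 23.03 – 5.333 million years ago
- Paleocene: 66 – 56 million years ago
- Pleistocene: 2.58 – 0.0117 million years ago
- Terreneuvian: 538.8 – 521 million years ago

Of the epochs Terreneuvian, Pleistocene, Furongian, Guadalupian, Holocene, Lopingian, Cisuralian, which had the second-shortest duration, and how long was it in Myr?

Durations: Terreneuvian 17.8; Pleistocene 2.5683; Furongian 11.6; Guadalupian 13.5; Holocene 0.0117; Lopingian 7.608; Cisuralian 25.89 Myr.
Sorted shortest-first: Holocene (0.0117), Pleistocene (2.5683), Lopingian (7.608), Furongian (11.6), Guadalupian (13.5), Terreneuvian (17.8), Cisuralian (25.89).
The second shortest is Pleistocene at 2.5683 Myr.

Pleistocene, 2.5683 million years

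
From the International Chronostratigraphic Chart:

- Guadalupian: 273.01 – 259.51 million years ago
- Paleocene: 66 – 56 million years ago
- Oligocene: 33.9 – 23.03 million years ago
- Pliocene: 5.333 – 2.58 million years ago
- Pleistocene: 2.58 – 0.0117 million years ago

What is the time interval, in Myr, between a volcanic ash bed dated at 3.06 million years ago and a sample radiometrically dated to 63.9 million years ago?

60.84 million years

63.9 − 3.06 = 60.84 million years.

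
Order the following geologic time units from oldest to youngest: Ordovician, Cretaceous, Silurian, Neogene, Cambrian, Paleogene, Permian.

Group by era (each group listed oldest first) — Paleozoic: Cambrian, Ordovician, Silurian, Permian; Mesozoic: Cretaceous; Cenozoic: Paleogene, Neogene. The eras run Paleozoic → Mesozoic → Cenozoic. Concatenating the groups in that era order gives oldest to youngest directly.

Cambrian → Ordovician → Silurian → Permian → Cretaceous → Paleogene → Neogene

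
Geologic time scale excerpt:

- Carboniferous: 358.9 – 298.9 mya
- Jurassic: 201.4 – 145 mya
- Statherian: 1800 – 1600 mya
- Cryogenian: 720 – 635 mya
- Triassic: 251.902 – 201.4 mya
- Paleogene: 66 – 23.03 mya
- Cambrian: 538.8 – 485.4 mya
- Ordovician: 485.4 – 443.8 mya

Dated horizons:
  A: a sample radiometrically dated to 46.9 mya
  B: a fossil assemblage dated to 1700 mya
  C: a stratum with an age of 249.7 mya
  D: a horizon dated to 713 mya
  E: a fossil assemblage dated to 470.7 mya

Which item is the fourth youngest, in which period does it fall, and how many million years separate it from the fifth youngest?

Smaller Ma means younger, so youngest first: A 46.9 < C 249.7 < E 470.7 < D 713 < B 1700.
Counting 4 along gives D (713 Ma); the excerpt puts that inside the Cryogenian, 720–635 Ma.
Next in line is B (1700 Ma), and 1700 − 713 = 987 Myr.

D, in the Cryogenian; 987 million years to B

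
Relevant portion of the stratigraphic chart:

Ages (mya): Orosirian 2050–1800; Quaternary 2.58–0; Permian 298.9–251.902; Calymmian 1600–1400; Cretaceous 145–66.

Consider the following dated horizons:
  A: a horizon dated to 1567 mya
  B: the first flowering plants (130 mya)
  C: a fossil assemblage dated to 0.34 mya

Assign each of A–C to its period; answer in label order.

A: 1567 Ma lies in 1600–1400 Ma, so Calymmian.
B: 130 Ma lies in 145–66 Ma, so Cretaceous.
C: 0.34 Ma lies in 2.58–0 Ma, so Quaternary.

A — Calymmian; B — Cretaceous; C — Quaternary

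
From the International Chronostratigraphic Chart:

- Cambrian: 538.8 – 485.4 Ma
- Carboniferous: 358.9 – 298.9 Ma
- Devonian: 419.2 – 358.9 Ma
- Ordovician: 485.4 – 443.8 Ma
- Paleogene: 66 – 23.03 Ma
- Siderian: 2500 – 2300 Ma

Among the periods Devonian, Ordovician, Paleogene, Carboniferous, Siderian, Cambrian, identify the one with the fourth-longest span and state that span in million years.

Cambrian, 53.4 million years

Start − end for each: Devonian 419.2 − 358.9 = 60.3; Ordovician 485.4 − 443.8 = 41.6; Paleogene 66 − 23.03 = 42.97; Carboniferous 358.9 − 298.9 = 60; Siderian 2500 − 2300 = 200; Cambrian 538.8 − 485.4 = 53.4.
Ranking these from longest: Siderian > Devonian > Carboniferous > Cambrian > Paleogene > Ordovician.
Position 4 in that ranking is Cambrian, which lasted 53.4 Myr.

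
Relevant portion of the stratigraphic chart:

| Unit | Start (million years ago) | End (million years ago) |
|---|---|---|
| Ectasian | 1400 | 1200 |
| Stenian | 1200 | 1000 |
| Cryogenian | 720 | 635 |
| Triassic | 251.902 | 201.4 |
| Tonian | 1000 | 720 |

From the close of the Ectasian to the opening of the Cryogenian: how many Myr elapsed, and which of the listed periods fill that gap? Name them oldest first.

480 million years; Stenian, Tonian

The Ectasian closes at 1200 Ma and the Cryogenian opens at 720 Ma, so the interval is 1200 − 720 = 480 Myr.
A period fits inside if it starts at or after 1200 Ma and ends at or before 720 Ma; oldest first that gives Stenian, Tonian.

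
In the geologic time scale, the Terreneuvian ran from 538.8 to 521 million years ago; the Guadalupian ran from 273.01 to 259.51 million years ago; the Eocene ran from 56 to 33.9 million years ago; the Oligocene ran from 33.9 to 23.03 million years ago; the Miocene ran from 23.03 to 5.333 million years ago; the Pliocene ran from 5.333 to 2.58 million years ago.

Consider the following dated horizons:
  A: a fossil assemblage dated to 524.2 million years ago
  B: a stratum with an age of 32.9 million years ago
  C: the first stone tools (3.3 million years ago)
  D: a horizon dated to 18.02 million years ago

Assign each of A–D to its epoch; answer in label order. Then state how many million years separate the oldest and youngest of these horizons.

A — Terreneuvian; B — Oligocene; C — Pliocene; D — Miocene; span 520.9 million years

A: 524.2 Ma lies in 538.8–521 Ma, so Terreneuvian.
B: 32.9 Ma lies in 33.9–23.03 Ma, so Oligocene.
C: 3.3 Ma lies in 5.333–2.58 Ma, so Pliocene.
D: 18.02 Ma lies in 23.03–5.333 Ma, so Miocene.
Oldest = 524.2 Ma, youngest = 3.3 Ma → span 520.9 Myr.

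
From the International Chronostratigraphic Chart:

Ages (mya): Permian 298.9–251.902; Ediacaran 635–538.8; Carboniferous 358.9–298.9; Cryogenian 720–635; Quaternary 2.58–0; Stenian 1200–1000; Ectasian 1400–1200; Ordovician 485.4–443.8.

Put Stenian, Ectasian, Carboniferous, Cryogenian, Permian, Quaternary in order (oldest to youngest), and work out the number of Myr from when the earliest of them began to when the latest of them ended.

Ectasian, Stenian, Cryogenian, Carboniferous, Permian, Quaternary; total span 1400 Myr

Start ages (Ma): Ectasian 1400, Stenian 1200, Cryogenian 720, Carboniferous 358.9, Permian 298.9, Quaternary 2.58.
Ordered oldest to youngest: Ectasian, Stenian, Cryogenian, Carboniferous, Permian, Quaternary.
Span = 1400 − 0 = 1400 Myr.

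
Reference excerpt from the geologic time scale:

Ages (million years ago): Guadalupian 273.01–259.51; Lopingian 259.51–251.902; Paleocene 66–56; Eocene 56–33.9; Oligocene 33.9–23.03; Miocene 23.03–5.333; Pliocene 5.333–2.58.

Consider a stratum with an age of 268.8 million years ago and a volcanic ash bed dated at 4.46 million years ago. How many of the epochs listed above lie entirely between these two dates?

The older date is 268.8 Ma and the younger is 4.46 Ma.
Epochs with start < 268.8 and end > 4.46 Ma: Lopingian (259.51–251.902), Paleocene (66–56), Eocene (56–33.9), Oligocene (33.9–23.03), Miocene (23.03–5.333).
That is 5 complete epochs.

5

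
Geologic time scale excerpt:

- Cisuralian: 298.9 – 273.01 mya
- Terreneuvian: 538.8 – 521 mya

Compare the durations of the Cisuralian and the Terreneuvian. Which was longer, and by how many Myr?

Cisuralian, by 8.09 million years

Cisuralian: 298.9 − 273.01 = 25.89 Myr.
Terreneuvian: 538.8 − 521 = 17.8 Myr.
Difference: 25.89 − 17.8 = 8.09 Myr, so the Cisuralian was longer.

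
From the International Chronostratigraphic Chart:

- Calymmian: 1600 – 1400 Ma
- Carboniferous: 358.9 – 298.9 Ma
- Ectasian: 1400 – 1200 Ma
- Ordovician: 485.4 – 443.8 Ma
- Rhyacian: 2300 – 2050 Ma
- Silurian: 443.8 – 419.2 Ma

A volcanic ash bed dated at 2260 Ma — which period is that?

Rhyacian

2260 Ma lies between 2300 and 2050 Ma, so it falls in the Rhyacian.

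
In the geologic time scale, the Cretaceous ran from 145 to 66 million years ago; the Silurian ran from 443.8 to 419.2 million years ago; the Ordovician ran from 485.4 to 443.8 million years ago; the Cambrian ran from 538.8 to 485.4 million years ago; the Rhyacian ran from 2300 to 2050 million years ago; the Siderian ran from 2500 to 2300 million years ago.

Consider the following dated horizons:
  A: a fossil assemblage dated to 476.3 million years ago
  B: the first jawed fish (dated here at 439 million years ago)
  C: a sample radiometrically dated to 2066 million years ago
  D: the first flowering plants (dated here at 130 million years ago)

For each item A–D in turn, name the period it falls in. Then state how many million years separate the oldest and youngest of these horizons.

Match each age against the start–end ranges in the excerpt: A = 476.3 Ma → Ordovician (485.4–443.8); B = 439 Ma → Silurian (443.8–419.2); C = 2066 Ma → Rhyacian (2300–2050); D = 130 Ma → Cretaceous (145–66).
The largest age is 2066 Ma and the smallest is 130 Ma; their difference is 1936 Myr.

A — Ordovician; B — Silurian; C — Rhyacian; D — Cretaceous; span 1936 million years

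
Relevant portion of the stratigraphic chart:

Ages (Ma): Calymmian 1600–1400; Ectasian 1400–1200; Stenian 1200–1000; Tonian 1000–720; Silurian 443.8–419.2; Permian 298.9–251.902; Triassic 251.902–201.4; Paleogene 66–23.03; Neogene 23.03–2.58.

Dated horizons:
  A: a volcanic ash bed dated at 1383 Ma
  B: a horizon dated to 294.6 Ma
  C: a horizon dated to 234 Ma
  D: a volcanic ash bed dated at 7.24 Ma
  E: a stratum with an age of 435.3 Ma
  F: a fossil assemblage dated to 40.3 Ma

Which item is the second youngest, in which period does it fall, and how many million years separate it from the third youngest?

Smaller Ma means younger, so youngest first: D 7.24 < F 40.3 < C 234 < B 294.6 < E 435.3 < A 1383.
Counting 2 along gives F (40.3 Ma); the excerpt puts that inside the Paleogene, 66–23.03 Ma.
Next in line is C (234 Ma), and 234 − 40.3 = 193.7 Myr.

F, in the Paleogene; 193.7 million years to C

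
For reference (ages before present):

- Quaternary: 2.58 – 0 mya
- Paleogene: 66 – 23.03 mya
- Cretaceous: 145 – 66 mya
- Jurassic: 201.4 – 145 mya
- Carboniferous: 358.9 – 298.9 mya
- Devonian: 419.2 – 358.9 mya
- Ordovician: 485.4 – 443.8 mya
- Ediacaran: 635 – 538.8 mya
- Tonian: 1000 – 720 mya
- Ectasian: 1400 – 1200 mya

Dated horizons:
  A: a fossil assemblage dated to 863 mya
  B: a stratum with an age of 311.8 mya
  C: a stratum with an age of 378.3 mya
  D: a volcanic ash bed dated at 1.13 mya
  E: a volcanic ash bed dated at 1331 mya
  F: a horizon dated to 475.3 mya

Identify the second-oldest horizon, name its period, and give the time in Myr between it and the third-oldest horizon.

A, in the Tonian; 387.7 million years to F

Larger Ma means older, so oldest first: E 1331 > A 863 > F 475.3 > C 378.3 > B 311.8 > D 1.13.
Counting 2 along gives A (863 Ma); the excerpt puts that inside the Tonian, 1000–720 Ma.
Next in line is F (475.3 Ma), and 863 − 475.3 = 387.7 Myr.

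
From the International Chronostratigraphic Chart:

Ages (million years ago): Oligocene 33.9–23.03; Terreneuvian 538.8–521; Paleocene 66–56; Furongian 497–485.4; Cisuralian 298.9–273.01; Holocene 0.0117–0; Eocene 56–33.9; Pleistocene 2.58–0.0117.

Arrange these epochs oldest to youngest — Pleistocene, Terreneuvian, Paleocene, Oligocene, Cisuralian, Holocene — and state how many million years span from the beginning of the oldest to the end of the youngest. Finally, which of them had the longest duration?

From the excerpt: Pleistocene 2.58–0.0117; Terreneuvian 538.8–521; Paleocene 66–56; Oligocene 33.9–23.03; Cisuralian 298.9–273.01; Holocene 0.0117–0 (Ma).
Larger Ma is earlier, so the oldest is Terreneuvian and the youngest is Holocene; oldest to youngest: Terreneuvian, Cisuralian, Paleocene, Oligocene, Pleistocene, Holocene.
Oldest start 538.8 minus youngest end 0 gives 538.8 Myr overall.
Individual lengths (start − end): Cisuralian 25.89; Paleocene 10; Holocene 0.0117; Terreneuvian 17.8; Pleistocene 2.5683; Oligocene 10.87. The largest is Cisuralian at 25.89 Myr.

Terreneuvian, Cisuralian, Paleocene, Oligocene, Pleistocene, Holocene; total span 538.8 Myr; longest is Cisuralian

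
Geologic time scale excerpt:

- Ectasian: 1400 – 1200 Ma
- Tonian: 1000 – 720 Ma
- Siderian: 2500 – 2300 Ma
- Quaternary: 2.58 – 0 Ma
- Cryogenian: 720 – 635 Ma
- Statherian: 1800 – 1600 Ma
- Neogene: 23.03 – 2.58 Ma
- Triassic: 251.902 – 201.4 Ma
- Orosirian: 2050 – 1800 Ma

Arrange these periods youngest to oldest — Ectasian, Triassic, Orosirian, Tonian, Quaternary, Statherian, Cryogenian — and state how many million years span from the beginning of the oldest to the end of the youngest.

Quaternary, Triassic, Cryogenian, Tonian, Ectasian, Statherian, Orosirian; total span 2050 Myr

From the excerpt: Ectasian 1400–1200; Triassic 251.902–201.4; Orosirian 2050–1800; Tonian 1000–720; Quaternary 2.58–0; Statherian 1800–1600; Cryogenian 720–635 (Ma).
Larger Ma is earlier, so the oldest is Orosirian and the youngest is Quaternary; youngest to oldest: Quaternary, Triassic, Cryogenian, Tonian, Ectasian, Statherian, Orosirian.
Oldest start 2050 minus youngest end 0 gives 2050 Myr overall.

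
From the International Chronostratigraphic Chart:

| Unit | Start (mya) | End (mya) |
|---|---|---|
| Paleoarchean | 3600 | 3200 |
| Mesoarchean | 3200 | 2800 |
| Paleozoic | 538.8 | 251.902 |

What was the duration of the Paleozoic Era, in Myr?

286.898 million years

538.8 − 251.902 = 286.898 million years.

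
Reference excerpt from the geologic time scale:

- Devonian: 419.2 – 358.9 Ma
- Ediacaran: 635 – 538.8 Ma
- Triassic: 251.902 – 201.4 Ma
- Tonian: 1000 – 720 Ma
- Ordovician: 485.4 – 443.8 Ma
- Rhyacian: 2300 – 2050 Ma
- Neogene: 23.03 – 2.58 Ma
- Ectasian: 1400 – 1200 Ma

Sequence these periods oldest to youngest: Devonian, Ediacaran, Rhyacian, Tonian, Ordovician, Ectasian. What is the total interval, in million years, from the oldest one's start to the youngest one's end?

Rhyacian → Ectasian → Tonian → Ediacaran → Ordovician → Devonian; total span 1941.1 Myr

Start ages (Ma): Rhyacian 2300, Ectasian 1400, Tonian 1000, Ediacaran 635, Ordovician 485.4, Devonian 419.2.
Ordered oldest to youngest: Rhyacian, Ectasian, Tonian, Ediacaran, Ordovician, Devonian.
Span = 2300 − 358.9 = 1941.1 Myr.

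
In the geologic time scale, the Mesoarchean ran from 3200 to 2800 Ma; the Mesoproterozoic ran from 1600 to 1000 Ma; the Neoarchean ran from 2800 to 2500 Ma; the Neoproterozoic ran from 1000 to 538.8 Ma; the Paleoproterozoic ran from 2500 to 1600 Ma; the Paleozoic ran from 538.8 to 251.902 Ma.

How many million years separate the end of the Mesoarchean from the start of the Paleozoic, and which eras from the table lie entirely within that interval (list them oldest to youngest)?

End of Mesoarchean = 2800 Ma; start of Paleozoic = 538.8 Ma.
Gap = 2800 − 538.8 = 2261.2 Myr.
Eras wholly inside 2800–538.8 Ma: Neoarchean (2800–2500), Paleoproterozoic (2500–1600), Mesoproterozoic (1600–1000), Neoproterozoic (1000–538.8).

2261.2 million years; Neoarchean, Paleoproterozoic, Mesoproterozoic, Neoproterozoic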